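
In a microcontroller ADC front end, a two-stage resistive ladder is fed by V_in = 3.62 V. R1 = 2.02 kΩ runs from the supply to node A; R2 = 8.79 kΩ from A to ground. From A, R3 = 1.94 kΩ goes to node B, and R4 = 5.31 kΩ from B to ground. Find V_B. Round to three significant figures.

The second stage (R3 + R4 = 7.250 kΩ) loads node A in parallel with R2.
Effective lower resistance at A: R2 ‖ 7.250 = 3.973 kΩ.
V_A = 3.62 × 3.973/(2.02 + 3.973) = 2.400 V.
Stage 2 is unloaded, so V_B = V_A · R4/(R3+R4) = 2.400 × 5.31/7.250 = 1.758 V.

V_B ≈ 1.76 V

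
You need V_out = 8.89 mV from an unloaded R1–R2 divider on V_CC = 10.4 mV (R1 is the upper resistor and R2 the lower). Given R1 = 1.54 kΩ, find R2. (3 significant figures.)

R2 ≈ 9.07 kΩ

V_out/V_CC = R2/(R1+R2) = 0.8548.
Rearranging, R2 = R1·k/(1−k) = 1.54 × 5.887 = 9.067 kΩ.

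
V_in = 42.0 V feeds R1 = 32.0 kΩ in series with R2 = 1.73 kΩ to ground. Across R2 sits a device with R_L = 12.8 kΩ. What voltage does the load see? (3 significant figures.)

V_out ≈ 1.91 V

First combine the lower leg with the load: R2 ‖ R_L = 1.524 kΩ.
Voltage divider with the loaded lower leg: V_out = 42.0 × 1.524/(32.0 + 1.524) = 42.0 × 0.04546 = 1.909 V.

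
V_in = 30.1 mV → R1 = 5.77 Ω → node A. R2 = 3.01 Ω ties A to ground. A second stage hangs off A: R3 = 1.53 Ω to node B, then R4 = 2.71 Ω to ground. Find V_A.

V_A ≈ 7.04 mV

The second stage (R3 + R4 = 4.240 Ω) loads node A in parallel with R2.
Effective lower resistance at A: R2 ‖ 4.240 = 1.760 Ω.
V_A = 30.1 × 1.760/(5.77 + 1.760) = 7.036 mV.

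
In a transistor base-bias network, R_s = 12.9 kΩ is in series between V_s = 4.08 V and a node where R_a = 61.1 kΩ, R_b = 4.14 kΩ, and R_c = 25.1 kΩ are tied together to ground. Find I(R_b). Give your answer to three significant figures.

Parallel bank: R_p = 1/(1/61.1 + 1/4.14 + 1/25.1) = 3.358 kΩ.
V_A by voltage divider: V_A = 4.08 × 3.358/(12.9 + 3.358) = 0.8428 V.
I(R_b) = V_A / R_b = 0.8428/4.14 = 0.2036 mA.

I ≈ 0.204 mA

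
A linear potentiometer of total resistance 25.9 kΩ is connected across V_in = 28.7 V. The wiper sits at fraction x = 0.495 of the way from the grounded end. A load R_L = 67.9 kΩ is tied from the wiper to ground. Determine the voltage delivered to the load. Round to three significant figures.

V_out ≈ 13.0 V

Lower segment x·R_p = 12.82 kΩ; upper segment (1−x)·R_p = 13.08 kΩ.
R_L loads the lower segment: effective lower R = 10.78 kΩ.
V_out = 28.7 × 10.78/(13.08 + 10.78) = 12.97 V.
(Unloaded: V_out = x·V_in = 14.2 V.)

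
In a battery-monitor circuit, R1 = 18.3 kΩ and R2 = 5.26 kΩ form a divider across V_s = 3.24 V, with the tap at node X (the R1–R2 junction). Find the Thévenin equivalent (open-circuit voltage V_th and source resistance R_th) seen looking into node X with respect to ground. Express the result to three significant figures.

V_th is the unloaded tap voltage: V_s · R2/(R1+R2) = 3.24 × 0.2233 = 0.7234 V.
Zeroing V_s shorts the top of R1 to ground, so R_th = R1 ‖ R2 = 4.086 kΩ.

V_th ≈ 0.723 V, R_th ≈ 4.09 kΩ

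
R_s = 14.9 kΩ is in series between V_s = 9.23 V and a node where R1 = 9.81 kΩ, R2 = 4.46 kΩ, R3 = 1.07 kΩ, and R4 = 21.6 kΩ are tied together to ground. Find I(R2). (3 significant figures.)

Combine the parallel branches: R_p = (1/9.81 + 1/4.46 + 1/1.07 + 1/21.6)⁻¹ = 0.7651 kΩ.
V_A = 9.23 × 0.7651/15.67 = 0.4508 V.
I(R2) = V_A / R2 = 0.4508/4.46 = 0.1011 mA.

I ≈ 0.101 mA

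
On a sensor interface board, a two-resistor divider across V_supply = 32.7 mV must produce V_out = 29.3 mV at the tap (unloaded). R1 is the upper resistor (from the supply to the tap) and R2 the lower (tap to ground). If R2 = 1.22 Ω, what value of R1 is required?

V_out/V_supply = R2/(R1+R2) = 0.8960.
R1 = R2·(1/k − 1) = 1.22 × 0.1160 = 0.1416 Ω.

R1 ≈ 0.142 Ω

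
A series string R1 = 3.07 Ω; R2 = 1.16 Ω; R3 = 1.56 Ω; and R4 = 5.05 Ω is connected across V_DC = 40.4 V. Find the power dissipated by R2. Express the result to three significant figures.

ΣR = 10.84 Ω → I = 40.4/10.84 = 3.727 A.
P(R2) = I²·R2 = (3.727)² × 1.16 = 16.11 W.

P ≈ 16.1 W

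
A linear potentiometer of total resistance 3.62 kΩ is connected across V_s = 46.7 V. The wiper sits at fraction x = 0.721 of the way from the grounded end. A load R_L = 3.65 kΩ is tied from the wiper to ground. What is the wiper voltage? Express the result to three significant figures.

Lower segment x·R_p = 2.610 kΩ; upper segment (1−x)·R_p = 1.010 kΩ.
(x·R_p) ‖ R_L = 1.522 kΩ.
Loaded-divider output: V_out = 46.7 × 0.6011 = 28.07 V.
(Unloaded: V_out = x·V_s = 33.7 V.)

V_out ≈ 28.1 V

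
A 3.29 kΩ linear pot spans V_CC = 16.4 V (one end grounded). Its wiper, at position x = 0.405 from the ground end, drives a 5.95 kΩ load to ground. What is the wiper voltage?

Lower segment x·R_p = 1.332 kΩ; upper segment (1−x)·R_p = 1.958 kΩ.
R_L loads the lower segment: effective lower R = 1.089 kΩ.
Then V_out = V_CC · 1.089/(1.958 + 1.089) = 5.861 V.
(Unloaded: V_out = x·V_CC = 6.64 V.)

V_out ≈ 5.86 V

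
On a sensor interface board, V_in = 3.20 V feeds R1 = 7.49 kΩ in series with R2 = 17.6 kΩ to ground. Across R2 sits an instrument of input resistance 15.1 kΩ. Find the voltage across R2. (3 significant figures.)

R2 ‖ R_L = (17.6 × 15.1)/(17.6 + 15.1) = 8.127 kΩ.
Now apply the divider: V_out = 3.20 × 0.5204 = 1.665 V.

V_out ≈ 1.67 V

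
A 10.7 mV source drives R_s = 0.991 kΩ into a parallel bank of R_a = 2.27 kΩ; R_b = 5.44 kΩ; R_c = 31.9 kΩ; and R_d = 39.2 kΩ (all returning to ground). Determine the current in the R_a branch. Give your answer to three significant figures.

I ≈ 2.81 µA

Equivalent of the parallel group: R_p = 1.468 kΩ.
Node voltage V_A = V_DC · R_p/(R_s + R_p) = 10.7 × 0.5970 = 6.388 mV.
Branch current I = V_A/R_a = 6.388/2.27 = 2.814 µA.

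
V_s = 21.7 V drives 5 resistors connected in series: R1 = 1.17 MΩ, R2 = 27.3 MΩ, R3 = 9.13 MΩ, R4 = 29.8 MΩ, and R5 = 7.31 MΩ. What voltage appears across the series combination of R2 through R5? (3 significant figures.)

V ≈ 21.4 V

Series total: ΣR = 1.17 + 27.3 + 9.13 + 29.8 + 7.31 = 74.71 MΩ.
R_{R2..R5} = 27.3 + 9.13 + 29.8 + 7.31 = 73.54 MΩ.
By the voltage-divider rule, V = 21.7 × 73.54/74.71 = 21.36 V.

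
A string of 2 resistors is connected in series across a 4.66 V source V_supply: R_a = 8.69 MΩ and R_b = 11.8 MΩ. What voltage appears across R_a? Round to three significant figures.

V ≈ 1.98 V

Series total: ΣR = 8.69 + 11.8 = 20.49 MΩ.
By the voltage-divider rule, V = 4.66 × 8.690/20.49 = 1.976 V.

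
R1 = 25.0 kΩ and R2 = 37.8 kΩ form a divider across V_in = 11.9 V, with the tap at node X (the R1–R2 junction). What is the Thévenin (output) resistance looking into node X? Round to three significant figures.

Looking into X with the source shorted: R_th = R1·R2/(R1+R2) = 25.00 × 37.8/62.80 = 15.05 kΩ.

R_th ≈ 15.0 kΩ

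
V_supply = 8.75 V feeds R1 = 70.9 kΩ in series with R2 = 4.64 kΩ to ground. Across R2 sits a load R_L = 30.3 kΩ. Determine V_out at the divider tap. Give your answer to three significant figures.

The load sits in parallel with R2, giving an effective lower resistance R2' = R2·R_L/(R2+R_L) = 4.024 kΩ.
Then V_out = V_supply · R2'/(R1 + R2') = 8.75 × 4.024/74.92 = 0.4699 V.

V_out ≈ 0.470 V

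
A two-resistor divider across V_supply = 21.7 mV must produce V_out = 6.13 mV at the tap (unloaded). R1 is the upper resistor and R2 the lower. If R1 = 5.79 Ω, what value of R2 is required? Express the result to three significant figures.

Required fraction k = V_out/V_supply = 0.2825.
R2 = R1 · 0.2825/(1 − 0.2825) = 2.280 Ω.

R2 ≈ 2.28 Ω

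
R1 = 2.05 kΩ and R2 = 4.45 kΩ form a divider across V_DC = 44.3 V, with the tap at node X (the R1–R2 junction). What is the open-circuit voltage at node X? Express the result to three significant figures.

V_th ≈ 30.3 V

V_th is the unloaded tap voltage: V_DC · R2/(R1+R2) = 44.3 × 0.6846 = 30.33 V.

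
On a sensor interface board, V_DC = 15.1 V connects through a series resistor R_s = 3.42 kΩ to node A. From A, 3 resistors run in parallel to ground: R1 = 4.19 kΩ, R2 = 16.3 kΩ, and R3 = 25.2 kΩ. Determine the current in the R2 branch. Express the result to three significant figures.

I ≈ 0.429 mA

Parallel bank: R_p = 1/(1/4.19 + 1/16.3 + 1/25.2) = 2.944 kΩ.
V_A by voltage divider: V_A = 15.1 × 2.944/(3.42 + 2.944) = 6.985 V.
I(R2) = V_A / R2 = 6.985/16.3 = 0.4285 mA.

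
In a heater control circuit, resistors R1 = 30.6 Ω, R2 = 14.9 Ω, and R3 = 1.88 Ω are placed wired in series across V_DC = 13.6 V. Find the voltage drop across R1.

Total series resistance ΣR = 30.6 + 14.9 + 1.88 = 47.38 Ω.
Voltage divider: V = V_DC · (30.60 / 47.38) = 13.6 × 0.6458 = 8.783 V.

V ≈ 8.78 V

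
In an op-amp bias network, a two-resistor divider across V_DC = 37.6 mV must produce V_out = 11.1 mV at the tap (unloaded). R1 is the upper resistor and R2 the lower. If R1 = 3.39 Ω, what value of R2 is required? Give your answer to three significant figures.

Required fraction k = V_out/V_DC = 0.2952.
So R2 = R1 · V_out/(V_DC − V_out) = 3.39 × 11.1/(37.6 − 11.1) = 3.39 × 0.4189 = 1.420 Ω.

R2 ≈ 1.42 Ω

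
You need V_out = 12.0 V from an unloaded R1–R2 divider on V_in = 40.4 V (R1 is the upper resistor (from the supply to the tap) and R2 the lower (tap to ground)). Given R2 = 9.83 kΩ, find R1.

V_out/V_in = R2/(R1+R2) = 0.2970.
R1 = R2·(1/k − 1) = 9.83 × 2.367 = 23.26 kΩ.

R1 ≈ 23.3 kΩ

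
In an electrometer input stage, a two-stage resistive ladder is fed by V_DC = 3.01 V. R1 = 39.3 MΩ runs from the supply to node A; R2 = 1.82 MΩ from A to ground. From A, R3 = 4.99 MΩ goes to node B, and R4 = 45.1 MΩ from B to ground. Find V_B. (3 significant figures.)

V_B ≈ 0.116 V

Node A sees R2 in parallel with the series input of stage 2, R3 + R4 = 50.09 MΩ.
R2 ‖ (R3+R4) = 1.756 MΩ.
First divider: V_A = V_DC · 1.756/(39.3 + 1.756) = 0.1288 V.
Stage 2 is unloaded, so V_B = V_A · R4/(R3+R4) = 0.1288 × 45.1/50.09 = 0.1159 V.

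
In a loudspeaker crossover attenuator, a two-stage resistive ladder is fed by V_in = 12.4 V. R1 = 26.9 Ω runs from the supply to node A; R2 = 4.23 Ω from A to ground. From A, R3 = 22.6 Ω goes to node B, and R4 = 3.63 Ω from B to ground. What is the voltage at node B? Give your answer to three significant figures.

V_B ≈ 0.205 V

Node A sees R2 in parallel with the series input of stage 2, R3 + R4 = 26.23 Ω.
Effective lower resistance at A: R2 ‖ 26.23 = 3.643 Ω.
V_A = 12.4 × 3.643/(26.9 + 3.643) = 1.479 V.
V_B = V_A × 0.1384 = 0.2047 V.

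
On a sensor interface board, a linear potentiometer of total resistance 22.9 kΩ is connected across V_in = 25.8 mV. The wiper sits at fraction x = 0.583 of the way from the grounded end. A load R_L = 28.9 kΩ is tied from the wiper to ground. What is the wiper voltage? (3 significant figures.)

V_out ≈ 12.6 mV

Split the track: R_lower = x·R_p = 13.35 kΩ, R_upper = (1−x)·R_p = 9.549 kΩ.
(x·R_p) ‖ R_L = 9.132 kΩ.
Then V_out = V_in · 9.132/(9.549 + 9.132) = 12.61 mV.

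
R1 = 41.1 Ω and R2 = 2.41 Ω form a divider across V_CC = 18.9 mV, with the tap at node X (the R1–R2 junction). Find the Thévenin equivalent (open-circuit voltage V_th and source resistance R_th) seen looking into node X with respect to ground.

With X open, the divider is unloaded: V_th = 18.9 × 2.41/43.51 = 1.047 mV.
Zeroing V_CC shorts the top of R1 to ground, so R_th = R1 ‖ R2 = 2.277 Ω.

V_th ≈ 1.05 mV, R_th ≈ 2.28 Ω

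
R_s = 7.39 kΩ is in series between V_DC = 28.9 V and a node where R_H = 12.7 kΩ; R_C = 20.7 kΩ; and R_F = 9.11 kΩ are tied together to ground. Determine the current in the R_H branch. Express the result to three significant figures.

Equivalent of the parallel group: R_p = 4.223 kΩ.
V_A by voltage divider: V_A = 28.9 × 4.223/(7.39 + 4.223) = 10.51 V.
Branch current I = V_A/R_H = 10.51/12.7 = 0.8275 mA.

I ≈ 0.827 mA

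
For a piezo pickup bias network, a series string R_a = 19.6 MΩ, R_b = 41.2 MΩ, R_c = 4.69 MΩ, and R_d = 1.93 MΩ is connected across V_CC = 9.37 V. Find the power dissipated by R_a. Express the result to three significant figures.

P ≈ 0.379 µW

ΣR = 67.42 MΩ → I = 9.37/67.42 = 0.1390 µA.
P = I²R = 0.01932 × 19.6 = 0.3786 µW.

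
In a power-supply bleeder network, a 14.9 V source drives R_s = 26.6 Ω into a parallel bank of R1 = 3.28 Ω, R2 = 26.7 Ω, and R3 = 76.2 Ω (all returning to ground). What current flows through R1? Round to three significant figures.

I ≈ 0.434 A

Equivalent of the parallel group: R_p = 2.813 Ω.
V_A = 14.9 × 2.813/29.41 = 1.425 V.
I(R1) = V_A / R1 = 1.425/3.28 = 0.4345 A.
(Equivalently: I_total = 0.5066 A, then current-divider fraction G_k/ΣG = 0.8577.)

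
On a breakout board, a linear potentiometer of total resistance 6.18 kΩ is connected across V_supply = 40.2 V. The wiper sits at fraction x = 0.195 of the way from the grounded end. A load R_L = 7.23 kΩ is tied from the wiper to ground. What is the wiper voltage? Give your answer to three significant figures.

Lower segment x·R_p = 1.205 kΩ; upper segment (1−x)·R_p = 4.975 kΩ.
R_L loads the lower segment: effective lower R = 1.033 kΩ.
Loaded-divider output: V_out = 40.2 × 0.1719 = 6.912 V.

V_out ≈ 6.91 V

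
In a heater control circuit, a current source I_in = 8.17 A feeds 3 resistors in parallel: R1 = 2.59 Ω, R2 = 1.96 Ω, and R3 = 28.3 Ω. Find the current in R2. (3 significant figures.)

I ≈ 4.47 A

Conductances: ΣG = 1/2.59 + 1/1.96 + 1/28.3 = 0.9316 (1/Ω).
By the current-divider rule, I = I_in · G_k/ΣG = 8.17 × 0.5476 = 4.474 A.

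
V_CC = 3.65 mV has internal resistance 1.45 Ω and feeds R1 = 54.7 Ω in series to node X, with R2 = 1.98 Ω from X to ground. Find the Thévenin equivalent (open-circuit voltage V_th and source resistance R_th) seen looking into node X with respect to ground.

R1' = 1.45 + 54.7 = 56.15 Ω (source resistance + R1).
With X open, the divider is unloaded: V_th = 3.65 × 1.98/58.13 = 0.1243 mV.
With V_CC suppressed (replaced by a short), R_th = R1' ‖ R2 = (56.15 × 1.98)/(56.15 + 1.98) = 1.913 Ω.

V_th ≈ 0.124 mV, R_th ≈ 1.91 Ω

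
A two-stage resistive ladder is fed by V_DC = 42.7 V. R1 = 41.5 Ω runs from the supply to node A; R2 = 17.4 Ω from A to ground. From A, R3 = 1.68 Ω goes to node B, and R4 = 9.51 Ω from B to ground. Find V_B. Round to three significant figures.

V_B ≈ 5.12 V

Looking into the second stage from A: R3 + R4 = 11.19 Ω appears in parallel with R2.
Effective lower resistance at A: R2 ‖ 11.19 = 6.810 Ω.
First divider: V_A = V_DC · 6.810/(41.5 + 6.810) = 6.019 V.
V_B = V_A × 0.8499 = 5.116 V.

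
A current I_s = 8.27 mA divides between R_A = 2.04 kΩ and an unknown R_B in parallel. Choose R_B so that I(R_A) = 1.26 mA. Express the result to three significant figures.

The fraction through R_A equals R_B/(R_A+R_B).
With f = 0.1524, R_B = R_A · f/(1−f) = 2.04 × 0.1797 = 0.3667 kΩ.

R_B ≈ 0.367 kΩ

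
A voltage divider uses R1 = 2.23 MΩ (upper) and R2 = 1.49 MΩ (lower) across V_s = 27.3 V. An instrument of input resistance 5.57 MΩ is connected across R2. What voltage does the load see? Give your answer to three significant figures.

V_out ≈ 9.42 V

The load sits in parallel with R2, giving an effective lower resistance R2' = R2·R_L/(R2+R_L) = 1.176 MΩ.
Then V_out = V_s · R2'/(R1 + R2') = 27.3 × 1.176/3.406 = 9.424 V.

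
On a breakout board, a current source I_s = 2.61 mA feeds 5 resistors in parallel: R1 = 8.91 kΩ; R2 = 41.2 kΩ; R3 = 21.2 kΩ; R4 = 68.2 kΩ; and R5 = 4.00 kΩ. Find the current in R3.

Total conductance ΣG = 1/8.91 + 1/41.2 + 1/21.2 + 1/68.2 + 1/4.00 = 0.4483 (units of 1/kΩ).
R3 takes the fraction G_k/ΣG = 0.04717/0.4483 = 0.1052, so I = 2.61 × 0.1052 = 0.2746 mA.

I ≈ 0.275 mA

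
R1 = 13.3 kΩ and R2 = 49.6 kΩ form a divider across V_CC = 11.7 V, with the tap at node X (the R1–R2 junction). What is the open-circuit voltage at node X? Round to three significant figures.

V_th is the unloaded tap voltage: V_CC · R2/(R1+R2) = 11.7 × 0.7886 = 9.226 V.

V_th ≈ 9.23 V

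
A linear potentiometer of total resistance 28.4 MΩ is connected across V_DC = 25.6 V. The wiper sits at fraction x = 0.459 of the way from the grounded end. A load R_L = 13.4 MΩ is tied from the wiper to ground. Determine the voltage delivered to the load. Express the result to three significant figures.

The pot divides into 15.36 MΩ above the wiper and 13.04 MΩ below.
R_L loads the lower segment: effective lower R = 6.608 MΩ.
Loaded-divider output: V_out = 25.6 × 0.3007 = 7.699 V.

V_out ≈ 7.70 V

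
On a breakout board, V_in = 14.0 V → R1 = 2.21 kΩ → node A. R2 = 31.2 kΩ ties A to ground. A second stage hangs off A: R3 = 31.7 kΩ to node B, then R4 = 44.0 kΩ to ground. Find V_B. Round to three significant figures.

The second stage (R3 + R4 = 75.70 kΩ) loads node A in parallel with R2.
R2 ‖ (R3+R4) = 22.09 kΩ.
First divider: V_A = V_in · 22.09/(2.21 + 22.09) = 12.73 V.
V_B = V_A × 0.5812 = 7.397 V.

V_B ≈ 7.40 V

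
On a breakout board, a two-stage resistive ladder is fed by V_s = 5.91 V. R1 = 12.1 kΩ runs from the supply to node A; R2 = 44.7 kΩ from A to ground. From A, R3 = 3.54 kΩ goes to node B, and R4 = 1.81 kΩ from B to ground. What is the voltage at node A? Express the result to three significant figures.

V_A ≈ 1.67 V

Node A sees R2 in parallel with the series input of stage 2, R3 + R4 = 5.350 kΩ.
Effective lower resistance at A: R2 ‖ 5.350 = 4.778 kΩ.
First divider: V_A = V_s · 4.778/(12.1 + 4.778) = 1.673 V.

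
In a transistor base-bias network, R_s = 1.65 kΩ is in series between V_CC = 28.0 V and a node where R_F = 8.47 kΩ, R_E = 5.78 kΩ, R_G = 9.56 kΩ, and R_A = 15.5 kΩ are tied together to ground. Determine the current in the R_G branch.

I ≈ 1.66 mA

Equivalent of the parallel group: R_p = 2.173 kΩ.
V_A = 28.0 × 2.173/3.823 = 15.92 V.
I(R_G) = V_A / R_G = 15.92/9.56 = 1.665 mA.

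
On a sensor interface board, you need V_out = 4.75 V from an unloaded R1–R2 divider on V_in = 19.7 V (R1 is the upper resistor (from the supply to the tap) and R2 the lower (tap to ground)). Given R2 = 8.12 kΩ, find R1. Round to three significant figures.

The divider ratio is R2/(R1+R2) = 4.75/19.7 = 0.2411.
Rearranging, R1 = R2·(1−k)/k = 8.12 × 3.147 = 25.56 kΩ.

R1 ≈ 25.6 kΩ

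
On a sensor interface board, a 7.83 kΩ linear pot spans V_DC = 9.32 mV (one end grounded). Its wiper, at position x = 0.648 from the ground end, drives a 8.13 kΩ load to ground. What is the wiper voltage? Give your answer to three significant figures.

Split the track: R_lower = x·R_p = 5.074 kΩ, R_upper = (1−x)·R_p = 2.756 kΩ.
(x·R_p) ‖ R_L = 3.124 kΩ.
V_out = 9.32 × 3.124/(2.756 + 3.124) = 4.952 mV.

V_out ≈ 4.95 mV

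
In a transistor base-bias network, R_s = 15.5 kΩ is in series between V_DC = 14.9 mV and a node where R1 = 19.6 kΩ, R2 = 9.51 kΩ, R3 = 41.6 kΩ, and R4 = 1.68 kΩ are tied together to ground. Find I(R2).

I ≈ 0.120 µA

Combine the parallel branches: R_p = (1/19.6 + 1/9.51 + 1/41.6 + 1/1.68)⁻¹ = 1.290 kΩ.
V_A by voltage divider: V_A = 14.9 × 1.290/(15.5 + 1.290) = 1.144 mV.
Branch current I = V_A/R2 = 1.144/9.51 = 0.1203 µA.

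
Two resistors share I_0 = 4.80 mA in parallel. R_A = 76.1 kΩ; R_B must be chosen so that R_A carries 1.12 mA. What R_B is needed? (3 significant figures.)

In a two-way split, I_A/I_0 = R_B/(R_A + R_B).
With f = 0.2333, R_B = R_A · f/(1−f) = 76.1 × 0.3043 = 23.16 kΩ.

R_B ≈ 23.2 kΩ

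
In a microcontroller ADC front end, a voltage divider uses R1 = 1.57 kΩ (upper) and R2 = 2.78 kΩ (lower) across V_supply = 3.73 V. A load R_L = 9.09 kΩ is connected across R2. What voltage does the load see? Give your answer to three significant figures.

V_out ≈ 2.15 V

The load sits in parallel with R2, giving an effective lower resistance R2' = R2·R_L/(R2+R_L) = 2.129 kΩ.
Then V_out = V_supply · R2'/(R1 + R2') = 3.73 × 2.129/3.699 = 2.147 V.
(Unloaded it would be 2.38 V; the load pulls it down.)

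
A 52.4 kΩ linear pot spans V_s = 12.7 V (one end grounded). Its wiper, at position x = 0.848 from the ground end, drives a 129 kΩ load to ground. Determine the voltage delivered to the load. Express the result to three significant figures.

The pot divides into 7.965 kΩ above the wiper and 44.44 kΩ below.
R_L loads the lower segment: effective lower R = 33.05 kΩ.
Then V_out = V_s · 33.05/(7.965 + 33.05) = 10.23 V.

V_out ≈ 10.2 V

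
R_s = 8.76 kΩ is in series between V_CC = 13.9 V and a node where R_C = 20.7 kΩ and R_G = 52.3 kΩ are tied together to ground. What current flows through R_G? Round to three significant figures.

I ≈ 0.167 mA

Equivalent of the parallel group: R_p = 14.83 kΩ.
V_A = 13.9 × 14.83/23.59 = 8.738 V.
I(R_G) = V_A / R_G = 8.738/52.3 = 0.1671 mA.
(Equivalently: I_total = 0.5892 mA, then current-divider fraction G_k/ΣG = 0.2836.)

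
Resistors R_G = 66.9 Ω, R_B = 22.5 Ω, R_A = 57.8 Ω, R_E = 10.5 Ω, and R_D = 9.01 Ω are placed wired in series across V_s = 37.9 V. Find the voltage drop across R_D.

V ≈ 2.05 V

Series total: ΣR = 66.9 + 22.5 + 57.8 + 10.5 + 9.01 = 166.7 Ω.
By the voltage-divider rule, V = 37.9 × 9.010/166.7 = 2.048 V.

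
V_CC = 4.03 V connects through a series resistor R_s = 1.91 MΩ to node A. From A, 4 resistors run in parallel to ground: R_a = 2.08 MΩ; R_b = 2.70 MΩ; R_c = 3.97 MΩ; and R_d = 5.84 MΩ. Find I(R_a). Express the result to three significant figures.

Parallel bank: R_p = 1/(1/2.08 + 1/2.70 + 1/3.97 + 1/5.84) = 0.7848 MΩ.
Node voltage V_A = V_CC · R_p/(R_s + R_p) = 4.03 × 0.2912 = 1.174 V.
Branch current I = V_A/R_a = 1.174/2.08 = 0.5642 µA.

I ≈ 0.564 µA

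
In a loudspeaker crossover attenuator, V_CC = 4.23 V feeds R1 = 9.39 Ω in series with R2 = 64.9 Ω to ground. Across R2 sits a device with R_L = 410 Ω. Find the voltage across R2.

V_out ≈ 3.62 V

The load sits in parallel with R2, giving an effective lower resistance R2' = R2·R_L/(R2+R_L) = 56.03 Ω.
Now apply the divider: V_out = 4.23 × 0.8565 = 3.623 V.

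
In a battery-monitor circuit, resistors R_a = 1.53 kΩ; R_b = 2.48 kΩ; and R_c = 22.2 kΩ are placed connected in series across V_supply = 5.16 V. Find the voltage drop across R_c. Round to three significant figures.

V ≈ 4.37 V

Total series resistance ΣR = 1.53 + 2.48 + 22.2 = 26.21 kΩ.
Voltage divider: V = V_supply · (22.20 / 26.21) = 5.16 × 0.8470 = 4.371 V.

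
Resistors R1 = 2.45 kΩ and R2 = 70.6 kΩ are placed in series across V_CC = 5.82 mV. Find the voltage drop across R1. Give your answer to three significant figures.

Series total: ΣR = 2.45 + 70.6 = 73.05 kΩ.
Voltage divider: V = V_CC · (2.450 / 73.05) = 5.82 × 0.03354 = 0.1952 mV.

V ≈ 0.195 mV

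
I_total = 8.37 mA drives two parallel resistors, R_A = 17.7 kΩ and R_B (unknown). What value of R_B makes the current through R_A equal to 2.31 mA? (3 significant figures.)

R_B ≈ 6.75 kΩ

In a two-way split, I_A/I_total = R_B/(R_A + R_B).
2.31/8.37 = R_B/(R_A + R_B) → R_B = R_A · (0.2760)/(1 − 0.2760) = 17.7 × 0.3812 = 6.747 kΩ.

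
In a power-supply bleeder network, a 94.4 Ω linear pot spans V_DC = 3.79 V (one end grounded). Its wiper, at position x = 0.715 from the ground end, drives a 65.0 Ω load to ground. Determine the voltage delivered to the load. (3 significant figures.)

V_out ≈ 2.09 V

The pot divides into 26.90 Ω above the wiper and 67.50 Ω below.
Lower segment in parallel with the load: 67.50 ‖ 65.0 = 33.11 Ω.
Then V_out = V_DC · 33.11/(26.90 + 33.11) = 2.091 V.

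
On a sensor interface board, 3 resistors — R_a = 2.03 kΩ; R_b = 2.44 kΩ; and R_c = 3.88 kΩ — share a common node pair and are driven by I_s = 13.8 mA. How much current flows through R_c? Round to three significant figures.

Total conductance ΣG = 1/2.03 + 1/2.44 + 1/3.88 = 1.160 (units of 1/kΩ).
R_c takes the fraction G_k/ΣG = 0.2577/1.160 = 0.2221, so I = 13.8 × 0.2221 = 3.066 mA.

I ≈ 3.07 mA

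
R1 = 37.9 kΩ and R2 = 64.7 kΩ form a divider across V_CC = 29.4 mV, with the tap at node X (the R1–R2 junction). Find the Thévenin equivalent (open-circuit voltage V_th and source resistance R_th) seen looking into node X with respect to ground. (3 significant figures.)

Open-circuit (no load on X): V_th = V_CC · R2/(R1 + R2) = 29.4 × 64.7/(37.90 + 64.7) = 18.54 mV.
With V_CC suppressed (replaced by a short), R_th = R1 ‖ R2 = (37.90 × 64.7)/(37.90 + 64.7) = 23.90 kΩ.

V_th ≈ 18.5 mV, R_th ≈ 23.9 kΩ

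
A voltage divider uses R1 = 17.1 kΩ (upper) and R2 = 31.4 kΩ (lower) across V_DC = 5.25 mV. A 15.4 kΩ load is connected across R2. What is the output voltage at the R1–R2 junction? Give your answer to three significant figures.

V_out ≈ 1.98 mV

First combine the lower leg with the load: R2 ‖ R_L = 10.33 kΩ.
Now apply the divider: V_out = 5.25 × 0.3767 = 1.977 mV.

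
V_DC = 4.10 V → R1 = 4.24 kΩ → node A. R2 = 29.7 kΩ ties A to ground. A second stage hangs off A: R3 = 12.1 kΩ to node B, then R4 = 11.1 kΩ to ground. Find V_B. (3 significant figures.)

V_B ≈ 1.48 V

Looking into the second stage from A: R3 + R4 = 23.20 kΩ appears in parallel with R2.
R2 ‖ (R3+R4) = 13.03 kΩ.
V_A = 4.10 × 13.03/(4.24 + 13.03) = 3.093 V.
Then the unloaded second divider: V_B = V_A × R4/(R3+R4) = 3.093 × 0.4784 = 1.480 V.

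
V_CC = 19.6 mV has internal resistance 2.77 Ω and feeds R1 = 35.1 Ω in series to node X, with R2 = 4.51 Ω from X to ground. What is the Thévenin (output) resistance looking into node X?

R_th ≈ 4.03 Ω

R1' = 2.77 + 35.1 = 37.87 Ω (source resistance + R1).
Zeroing V_CC shorts the top of R1' to ground, so R_th = R1' ‖ R2 = 4.030 Ω.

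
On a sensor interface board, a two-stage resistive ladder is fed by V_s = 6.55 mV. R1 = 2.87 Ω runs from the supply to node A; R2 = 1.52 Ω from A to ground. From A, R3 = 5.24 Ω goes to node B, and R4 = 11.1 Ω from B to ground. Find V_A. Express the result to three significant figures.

V_A ≈ 2.14 mV

Node A sees R2 in parallel with the series input of stage 2, R3 + R4 = 16.34 Ω.
R2 ‖ (R3+R4) = 1.391 Ω.
So V_A = 6.55 × 0.3264 = 2.138 mV.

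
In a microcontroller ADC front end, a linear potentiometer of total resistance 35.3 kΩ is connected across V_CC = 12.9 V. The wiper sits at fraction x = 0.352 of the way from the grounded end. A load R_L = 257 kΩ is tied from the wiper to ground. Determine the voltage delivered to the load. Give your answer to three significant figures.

Split the track: R_lower = x·R_p = 12.43 kΩ, R_upper = (1−x)·R_p = 22.87 kΩ.
(x·R_p) ‖ R_L = 11.85 kΩ.
V_out = 12.9 × 11.85/(22.87 + 11.85) = 4.403 V.
(Unloaded: V_out = x·V_CC = 4.54 V.)

V_out ≈ 4.40 V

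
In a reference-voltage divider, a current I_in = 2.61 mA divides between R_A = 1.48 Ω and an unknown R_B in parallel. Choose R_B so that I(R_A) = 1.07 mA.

In a two-way split, I_A/I_in = R_B/(R_A + R_B).
1.07/2.61 = R_B/(R_A + R_B) → R_B = R_A · (0.4100)/(1 − 0.4100) = 1.48 × 0.6948 = 1.028 Ω.

R_B ≈ 1.03 Ω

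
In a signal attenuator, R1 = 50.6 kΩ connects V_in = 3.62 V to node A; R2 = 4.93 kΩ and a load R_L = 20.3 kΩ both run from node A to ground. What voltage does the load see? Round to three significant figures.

V_out ≈ 0.263 V

First combine the lower leg with the load: R2 ‖ R_L = 3.967 kΩ.
Voltage divider with the loaded lower leg: V_out = 3.62 × 3.967/(50.6 + 3.967) = 3.62 × 0.07269 = 0.2632 V.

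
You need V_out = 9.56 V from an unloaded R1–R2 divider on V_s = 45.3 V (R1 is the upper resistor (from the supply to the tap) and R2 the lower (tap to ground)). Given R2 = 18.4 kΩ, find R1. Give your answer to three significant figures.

The divider ratio is R2/(R1+R2) = 9.56/45.3 = 0.2110.
So R1 = R2 · (V_s/V_out − 1) = 18.4 × (45.3/9.56 − 1) = 18.4 × 3.738 = 68.79 kΩ.

R1 ≈ 68.8 kΩ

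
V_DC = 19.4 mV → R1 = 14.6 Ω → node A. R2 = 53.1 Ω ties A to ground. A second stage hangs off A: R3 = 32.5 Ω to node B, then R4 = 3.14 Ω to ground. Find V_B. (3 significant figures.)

V_B ≈ 1.01 mV

The second stage (R3 + R4 = 35.64 Ω) loads node A in parallel with R2.
Effective lower resistance at A: R2 ‖ 35.64 = 21.33 Ω.
First divider: V_A = V_DC · 21.33/(14.6 + 21.33) = 11.52 mV.
V_B = V_A × 0.08810 = 1.015 mV.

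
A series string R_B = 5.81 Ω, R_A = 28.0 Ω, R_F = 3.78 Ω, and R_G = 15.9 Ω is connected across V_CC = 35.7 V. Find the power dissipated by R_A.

P ≈ 12.5 W

The common current is I = 35.7/53.49 = 0.6674 A.
P = I²R = 0.4454 × 28.0 = 12.47 W.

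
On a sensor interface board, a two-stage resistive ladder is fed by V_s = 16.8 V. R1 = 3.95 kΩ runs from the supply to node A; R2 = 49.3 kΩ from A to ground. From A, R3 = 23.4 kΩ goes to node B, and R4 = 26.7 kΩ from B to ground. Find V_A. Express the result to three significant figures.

V_A ≈ 14.5 V

Looking into the second stage from A: R3 + R4 = 50.10 kΩ appears in parallel with R2.
Effective lower resistance at A: R2 ‖ 50.10 = 24.85 kΩ.
First divider: V_A = V_s · 24.85/(3.95 + 24.85) = 14.50 V.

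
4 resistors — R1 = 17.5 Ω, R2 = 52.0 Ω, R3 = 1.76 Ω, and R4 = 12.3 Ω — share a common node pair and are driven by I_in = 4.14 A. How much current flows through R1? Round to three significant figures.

Total conductance ΣG = 1/17.5 + 1/52.0 + 1/1.76 + 1/12.3 = 0.7259 (units of 1/Ω).
Current divider: I(R1) = I_in · G_k/ΣG = 4.14 × (0.05714/0.7259) = 4.14 × 0.07872 = 0.3259 A.

I ≈ 0.326 A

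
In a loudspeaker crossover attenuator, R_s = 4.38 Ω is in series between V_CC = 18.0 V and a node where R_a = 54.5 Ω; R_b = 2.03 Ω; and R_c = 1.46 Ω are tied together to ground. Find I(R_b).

Parallel bank: R_p = 1/(1/54.5 + 1/2.03 + 1/1.46) = 0.8362 Ω.
Node voltage V_A = V_CC · R_p/(R_s + R_p) = 18.0 × 0.1603 = 2.886 V.
I(R_b) = V_A / R_b = 2.886/2.03 = 1.421 A.
(Equivalently: I_total = 3.451 A, then current-divider fraction G_k/ΣG = 0.4119.)

I ≈ 1.42 A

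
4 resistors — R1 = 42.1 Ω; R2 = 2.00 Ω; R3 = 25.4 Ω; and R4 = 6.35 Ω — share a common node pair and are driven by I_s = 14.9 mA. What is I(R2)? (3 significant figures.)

I ≈ 10.3 mA

ΣG = 1/42.1 + 1/2.00 + 1/25.4 + 1/6.35 = 0.7206.
By the current-divider rule, I = I_s · G_k/ΣG = 14.9 × 0.6939 = 10.34 mA.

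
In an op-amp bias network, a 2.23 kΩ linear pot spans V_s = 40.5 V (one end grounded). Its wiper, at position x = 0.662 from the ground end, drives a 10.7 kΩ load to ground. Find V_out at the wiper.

Lower segment x·R_p = 1.476 kΩ; upper segment (1−x)·R_p = 0.7537 kΩ.
(x·R_p) ‖ R_L = 1.297 kΩ.
Loaded-divider output: V_out = 40.5 × 0.6325 = 25.62 V.
(Unloaded: V_out = x·V_s = 26.8 V.)

V_out ≈ 25.6 V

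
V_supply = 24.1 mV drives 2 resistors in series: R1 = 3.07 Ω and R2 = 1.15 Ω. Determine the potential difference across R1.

Total series resistance ΣR = 3.07 + 1.15 = 4.220 Ω.
V = V_supply · R/ΣR = 24.1 × 0.7275 = 17.53 mV.

V ≈ 17.5 mV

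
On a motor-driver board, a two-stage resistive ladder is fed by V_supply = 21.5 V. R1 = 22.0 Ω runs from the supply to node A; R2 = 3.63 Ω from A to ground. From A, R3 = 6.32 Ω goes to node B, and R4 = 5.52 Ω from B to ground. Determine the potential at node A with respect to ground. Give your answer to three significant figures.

Node A sees R2 in parallel with the series input of stage 2, R3 + R4 = 11.84 Ω.
Effective lower resistance at A: R2 ‖ 11.84 = 2.778 Ω.
V_A = 21.5 × 2.778/(22.0 + 2.778) = 2.411 V.

V_A ≈ 2.41 V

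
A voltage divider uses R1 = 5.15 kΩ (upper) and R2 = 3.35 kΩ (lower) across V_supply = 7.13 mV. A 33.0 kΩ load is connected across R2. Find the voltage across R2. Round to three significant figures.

V_out ≈ 2.65 mV

First combine the lower leg with the load: R2 ‖ R_L = 3.041 kΩ.
Voltage divider with the loaded lower leg: V_out = 7.13 × 3.041/(5.15 + 3.041) = 7.13 × 0.3713 = 2.647 mV.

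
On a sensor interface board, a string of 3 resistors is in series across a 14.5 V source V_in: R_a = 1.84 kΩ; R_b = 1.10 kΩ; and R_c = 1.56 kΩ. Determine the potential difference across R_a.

V ≈ 5.93 V

Total series resistance ΣR = 1.84 + 1.10 + 1.56 = 4.500 kΩ.
Voltage divider: V = V_in · (1.840 / 4.500) = 14.5 × 0.4089 = 5.929 V.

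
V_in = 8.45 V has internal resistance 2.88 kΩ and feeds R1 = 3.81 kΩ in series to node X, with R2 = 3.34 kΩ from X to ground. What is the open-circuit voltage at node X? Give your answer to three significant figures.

V_th ≈ 2.81 V

R1' = 2.88 + 3.81 = 6.690 kΩ (source resistance + R1).
Open-circuit (no load on X): V_th = V_in · R2/(R1' + R2) = 8.45 × 3.34/(6.690 + 3.34) = 2.814 V.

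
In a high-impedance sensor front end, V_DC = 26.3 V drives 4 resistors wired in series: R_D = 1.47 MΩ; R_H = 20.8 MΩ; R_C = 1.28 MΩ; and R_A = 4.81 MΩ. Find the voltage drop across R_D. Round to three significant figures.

V ≈ 1.36 V

Series total: ΣR = 1.47 + 20.8 + 1.28 + 4.81 = 28.36 MΩ.
By the voltage-divider rule, V = 26.3 × 1.470/28.36 = 1.363 V.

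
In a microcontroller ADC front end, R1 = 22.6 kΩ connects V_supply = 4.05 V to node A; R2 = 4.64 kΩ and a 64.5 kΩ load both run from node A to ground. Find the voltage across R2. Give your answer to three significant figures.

R2 ‖ R_L = (4.64 × 64.5)/(4.64 + 64.5) = 4.329 kΩ.
Then V_out = V_supply · R2'/(R1 + R2') = 4.05 × 4.329/26.93 = 0.6510 V.

V_out ≈ 0.651 V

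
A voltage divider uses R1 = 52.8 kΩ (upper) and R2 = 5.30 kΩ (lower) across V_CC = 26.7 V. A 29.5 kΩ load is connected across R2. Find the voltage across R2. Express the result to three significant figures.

V_out ≈ 2.09 V

First combine the lower leg with the load: R2 ‖ R_L = 4.493 kΩ.
Now apply the divider: V_out = 26.7 × 0.07842 = 2.094 V.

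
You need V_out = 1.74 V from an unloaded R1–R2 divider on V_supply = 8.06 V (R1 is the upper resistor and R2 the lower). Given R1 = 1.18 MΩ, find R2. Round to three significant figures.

Required fraction k = V_out/V_supply = 0.2159.
R2 = R1 · 0.2159/(1 − 0.2159) = 0.3249 MΩ.

R2 ≈ 0.325 MΩ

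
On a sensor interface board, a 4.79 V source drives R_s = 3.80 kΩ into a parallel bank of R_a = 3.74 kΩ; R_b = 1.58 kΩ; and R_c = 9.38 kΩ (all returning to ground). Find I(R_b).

Equivalent of the parallel group: R_p = 0.9931 kΩ.
Node voltage V_A = V_supply · R_p/(R_s + R_p) = 4.79 × 0.2072 = 0.9925 V.
I(R_b) = V_A / R_b = 0.9925/1.58 = 0.6282 mA.

I ≈ 0.628 mA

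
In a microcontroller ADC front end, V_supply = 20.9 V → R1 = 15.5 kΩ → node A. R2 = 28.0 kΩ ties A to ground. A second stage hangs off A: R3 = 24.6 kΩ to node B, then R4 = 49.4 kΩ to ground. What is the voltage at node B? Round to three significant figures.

V_B ≈ 7.91 V

The second stage (R3 + R4 = 74.00 kΩ) loads node A in parallel with R2.
R2 ‖ (R3+R4) = 20.31 kΩ.
V_A = 20.9 × 20.31/(15.5 + 20.31) = 11.85 V.
Then the unloaded second divider: V_B = V_A × R4/(R3+R4) = 11.85 × 0.6676 = 7.914 V.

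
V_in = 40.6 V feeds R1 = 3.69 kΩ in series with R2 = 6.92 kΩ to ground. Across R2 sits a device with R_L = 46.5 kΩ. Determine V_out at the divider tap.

V_out ≈ 25.2 V

R2 ‖ R_L = (6.92 × 46.5)/(6.92 + 46.5) = 6.024 kΩ.
Voltage divider with the loaded lower leg: V_out = 40.6 × 6.024/(3.69 + 6.024) = 40.6 × 0.6201 = 25.18 V.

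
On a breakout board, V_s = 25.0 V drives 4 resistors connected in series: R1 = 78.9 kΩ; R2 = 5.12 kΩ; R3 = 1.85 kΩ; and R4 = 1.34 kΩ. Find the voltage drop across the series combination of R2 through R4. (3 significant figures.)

Total series resistance ΣR = 78.9 + 5.12 + 1.85 + 1.34 = 87.21 kΩ.
R_{R2..R4} = 5.12 + 1.85 + 1.34 = 8.310 kΩ.
V = V_s · R/ΣR = 25.0 × 0.09529 = 2.382 V.

V ≈ 2.38 V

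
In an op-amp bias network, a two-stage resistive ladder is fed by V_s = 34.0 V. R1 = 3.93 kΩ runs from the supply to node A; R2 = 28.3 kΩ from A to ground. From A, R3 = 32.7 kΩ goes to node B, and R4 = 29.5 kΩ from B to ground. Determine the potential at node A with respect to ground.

The second stage (R3 + R4 = 62.20 kΩ) loads node A in parallel with R2.
R2 ‖ (R3+R4) = 19.45 kΩ.
First divider: V_A = V_s · 19.45/(3.93 + 19.45) = 28.28 V.

V_A ≈ 28.3 V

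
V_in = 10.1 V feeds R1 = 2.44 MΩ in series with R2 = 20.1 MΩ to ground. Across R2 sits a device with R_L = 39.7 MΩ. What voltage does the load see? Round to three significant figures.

V_out ≈ 8.54 V

The load sits in parallel with R2, giving an effective lower resistance R2' = R2·R_L/(R2+R_L) = 13.34 MΩ.
Now apply the divider: V_out = 10.1 × 0.8454 = 8.539 V.
(Unloaded it would be 9.01 V; the load pulls it down.)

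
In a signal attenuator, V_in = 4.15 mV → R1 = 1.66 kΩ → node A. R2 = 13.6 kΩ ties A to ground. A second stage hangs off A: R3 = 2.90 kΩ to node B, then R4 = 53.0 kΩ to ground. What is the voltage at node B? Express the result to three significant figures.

Looking into the second stage from A: R3 + R4 = 55.90 kΩ appears in parallel with R2.
Effective lower resistance at A: R2 ‖ 55.90 = 10.94 kΩ.
First divider: V_A = V_in · 10.94/(1.66 + 10.94) = 3.603 mV.
V_B = V_A × 0.9481 = 3.416 mV.

V_B ≈ 3.42 mV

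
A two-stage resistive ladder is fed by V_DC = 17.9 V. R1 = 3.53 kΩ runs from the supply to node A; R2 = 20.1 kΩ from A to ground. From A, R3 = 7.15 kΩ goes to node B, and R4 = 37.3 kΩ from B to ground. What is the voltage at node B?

The second stage (R3 + R4 = 44.45 kΩ) loads node A in parallel with R2.
Effective lower resistance at A: R2 ‖ 44.45 = 13.84 kΩ.
So V_A = 17.9 × 0.7968 = 14.26 V.
Then the unloaded second divider: V_B = V_A × R4/(R3+R4) = 14.26 × 0.8391 = 11.97 V.

V_B ≈ 12.0 V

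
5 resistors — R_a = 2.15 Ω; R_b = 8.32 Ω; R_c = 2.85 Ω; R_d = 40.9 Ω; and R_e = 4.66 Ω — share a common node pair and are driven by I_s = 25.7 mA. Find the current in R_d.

I ≈ 0.535 mA

ΣG = 1/2.15 + 1/8.32 + 1/2.85 + 1/40.9 + 1/4.66 = 1.175.
By the current-divider rule, I = I_s · G_k/ΣG = 25.7 × 0.02080 = 0.5347 mA.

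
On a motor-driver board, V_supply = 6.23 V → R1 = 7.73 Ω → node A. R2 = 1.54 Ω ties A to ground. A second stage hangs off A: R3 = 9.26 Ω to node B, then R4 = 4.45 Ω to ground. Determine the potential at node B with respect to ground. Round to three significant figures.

V_B ≈ 0.307 V

Looking into the second stage from A: R3 + R4 = 13.71 Ω appears in parallel with R2.
Effective lower resistance at A: R2 ‖ 13.71 = 1.384 Ω.
V_A = 6.23 × 1.384/(7.73 + 1.384) = 0.9463 V.
Stage 2 is unloaded, so V_B = V_A · R4/(R3+R4) = 0.9463 × 4.45/13.71 = 0.3072 V.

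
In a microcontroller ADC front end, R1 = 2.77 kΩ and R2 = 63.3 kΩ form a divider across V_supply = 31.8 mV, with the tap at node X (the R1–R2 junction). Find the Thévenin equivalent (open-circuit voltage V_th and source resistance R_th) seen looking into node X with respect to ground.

V_th ≈ 30.5 mV, R_th ≈ 2.65 kΩ

V_th is the unloaded tap voltage: V_supply · R2/(R1+R2) = 31.8 × 0.9581 = 30.47 mV.
Zeroing V_supply shorts the top of R1 to ground, so R_th = R1 ‖ R2 = 2.654 kΩ.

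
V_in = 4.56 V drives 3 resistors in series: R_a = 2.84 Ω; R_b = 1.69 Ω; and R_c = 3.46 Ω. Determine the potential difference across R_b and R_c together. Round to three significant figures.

Series total: ΣR = 2.84 + 1.69 + 3.46 = 7.990 Ω.
R_{R_b..R_c} = 1.69 + 3.46 = 5.150 Ω.
V = V_in · R/ΣR = 4.56 × 0.6446 = 2.939 V.

V ≈ 2.94 V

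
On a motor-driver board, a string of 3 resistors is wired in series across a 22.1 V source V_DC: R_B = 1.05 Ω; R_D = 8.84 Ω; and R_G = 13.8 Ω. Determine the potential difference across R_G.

Total series resistance ΣR = 1.05 + 8.84 + 13.8 = 23.69 Ω.
Voltage divider: V = V_DC · (13.80 / 23.69) = 22.1 × 0.5825 = 12.87 V.

V ≈ 12.9 V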